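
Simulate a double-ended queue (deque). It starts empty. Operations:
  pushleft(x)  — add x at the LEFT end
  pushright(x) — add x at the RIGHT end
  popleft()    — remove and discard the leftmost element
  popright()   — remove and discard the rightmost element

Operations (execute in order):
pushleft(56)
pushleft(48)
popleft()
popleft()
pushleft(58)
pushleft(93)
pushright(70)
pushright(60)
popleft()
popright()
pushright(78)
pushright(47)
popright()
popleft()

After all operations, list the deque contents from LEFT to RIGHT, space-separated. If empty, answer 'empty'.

pushleft(56): [56]
pushleft(48): [48, 56]
popleft(): [56]
popleft(): []
pushleft(58): [58]
pushleft(93): [93, 58]
pushright(70): [93, 58, 70]
pushright(60): [93, 58, 70, 60]
popleft(): [58, 70, 60]
popright(): [58, 70]
pushright(78): [58, 70, 78]
pushright(47): [58, 70, 78, 47]
popright(): [58, 70, 78]
popleft(): [70, 78]

Answer: 70 78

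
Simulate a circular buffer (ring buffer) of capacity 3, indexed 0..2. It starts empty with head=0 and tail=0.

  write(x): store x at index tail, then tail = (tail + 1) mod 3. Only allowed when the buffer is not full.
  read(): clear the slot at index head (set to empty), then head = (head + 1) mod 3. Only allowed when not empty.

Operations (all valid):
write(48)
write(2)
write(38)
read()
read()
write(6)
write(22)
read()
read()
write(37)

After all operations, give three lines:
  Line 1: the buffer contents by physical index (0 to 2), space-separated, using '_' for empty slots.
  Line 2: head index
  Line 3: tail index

write(48): buf=[48 _ _], head=0, tail=1, size=1
write(2): buf=[48 2 _], head=0, tail=2, size=2
write(38): buf=[48 2 38], head=0, tail=0, size=3
read(): buf=[_ 2 38], head=1, tail=0, size=2
read(): buf=[_ _ 38], head=2, tail=0, size=1
write(6): buf=[6 _ 38], head=2, tail=1, size=2
write(22): buf=[6 22 38], head=2, tail=2, size=3
read(): buf=[6 22 _], head=0, tail=2, size=2
read(): buf=[_ 22 _], head=1, tail=2, size=1
write(37): buf=[_ 22 37], head=1, tail=0, size=2

Answer: _ 22 37
1
0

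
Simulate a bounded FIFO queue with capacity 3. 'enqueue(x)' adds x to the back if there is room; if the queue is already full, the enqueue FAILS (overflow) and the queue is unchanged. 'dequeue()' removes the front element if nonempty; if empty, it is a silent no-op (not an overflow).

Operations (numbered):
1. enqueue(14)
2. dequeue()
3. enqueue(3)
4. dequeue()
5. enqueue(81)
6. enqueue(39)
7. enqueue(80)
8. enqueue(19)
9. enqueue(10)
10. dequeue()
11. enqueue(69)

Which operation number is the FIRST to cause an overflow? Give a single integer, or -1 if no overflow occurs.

1. enqueue(14): size=1
2. dequeue(): size=0
3. enqueue(3): size=1
4. dequeue(): size=0
5. enqueue(81): size=1
6. enqueue(39): size=2
7. enqueue(80): size=3
8. enqueue(19): size=3=cap → OVERFLOW (fail)
9. enqueue(10): size=3=cap → OVERFLOW (fail)
10. dequeue(): size=2
11. enqueue(69): size=3

Answer: 8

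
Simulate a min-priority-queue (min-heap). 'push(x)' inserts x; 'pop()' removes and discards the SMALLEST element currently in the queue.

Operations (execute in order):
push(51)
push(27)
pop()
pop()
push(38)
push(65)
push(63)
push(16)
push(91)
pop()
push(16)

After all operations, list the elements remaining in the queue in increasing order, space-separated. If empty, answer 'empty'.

push(51): heap contents = [51]
push(27): heap contents = [27, 51]
pop() → 27: heap contents = [51]
pop() → 51: heap contents = []
push(38): heap contents = [38]
push(65): heap contents = [38, 65]
push(63): heap contents = [38, 63, 65]
push(16): heap contents = [16, 38, 63, 65]
push(91): heap contents = [16, 38, 63, 65, 91]
pop() → 16: heap contents = [38, 63, 65, 91]
push(16): heap contents = [16, 38, 63, 65, 91]

Answer: 16 38 63 65 91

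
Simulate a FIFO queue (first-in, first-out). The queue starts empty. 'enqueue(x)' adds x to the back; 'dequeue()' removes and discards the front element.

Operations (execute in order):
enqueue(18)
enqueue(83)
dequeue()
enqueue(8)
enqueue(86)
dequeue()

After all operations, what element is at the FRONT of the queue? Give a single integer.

Answer: 8

Derivation:
enqueue(18): queue = [18]
enqueue(83): queue = [18, 83]
dequeue(): queue = [83]
enqueue(8): queue = [83, 8]
enqueue(86): queue = [83, 8, 86]
dequeue(): queue = [8, 86]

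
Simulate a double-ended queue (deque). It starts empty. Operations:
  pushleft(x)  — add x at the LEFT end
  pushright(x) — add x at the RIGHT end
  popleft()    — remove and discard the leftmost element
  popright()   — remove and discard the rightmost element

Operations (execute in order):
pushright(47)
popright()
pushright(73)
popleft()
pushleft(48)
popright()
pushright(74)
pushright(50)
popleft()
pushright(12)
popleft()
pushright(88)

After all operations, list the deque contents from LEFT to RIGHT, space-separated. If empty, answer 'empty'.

pushright(47): [47]
popright(): []
pushright(73): [73]
popleft(): []
pushleft(48): [48]
popright(): []
pushright(74): [74]
pushright(50): [74, 50]
popleft(): [50]
pushright(12): [50, 12]
popleft(): [12]
pushright(88): [12, 88]

Answer: 12 88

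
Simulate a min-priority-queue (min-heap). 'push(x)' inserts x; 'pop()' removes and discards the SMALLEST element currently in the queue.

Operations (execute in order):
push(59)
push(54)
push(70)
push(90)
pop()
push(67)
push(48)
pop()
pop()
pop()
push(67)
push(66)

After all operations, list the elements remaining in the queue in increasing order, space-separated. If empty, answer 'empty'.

Answer: 66 67 70 90

Derivation:
push(59): heap contents = [59]
push(54): heap contents = [54, 59]
push(70): heap contents = [54, 59, 70]
push(90): heap contents = [54, 59, 70, 90]
pop() → 54: heap contents = [59, 70, 90]
push(67): heap contents = [59, 67, 70, 90]
push(48): heap contents = [48, 59, 67, 70, 90]
pop() → 48: heap contents = [59, 67, 70, 90]
pop() → 59: heap contents = [67, 70, 90]
pop() → 67: heap contents = [70, 90]
push(67): heap contents = [67, 70, 90]
push(66): heap contents = [66, 67, 70, 90]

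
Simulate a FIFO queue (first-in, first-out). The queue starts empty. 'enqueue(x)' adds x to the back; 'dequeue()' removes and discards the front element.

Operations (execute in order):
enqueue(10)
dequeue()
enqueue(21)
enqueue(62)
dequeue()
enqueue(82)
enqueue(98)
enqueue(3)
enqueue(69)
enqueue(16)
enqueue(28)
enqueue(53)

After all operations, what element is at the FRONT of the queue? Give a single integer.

enqueue(10): queue = [10]
dequeue(): queue = []
enqueue(21): queue = [21]
enqueue(62): queue = [21, 62]
dequeue(): queue = [62]
enqueue(82): queue = [62, 82]
enqueue(98): queue = [62, 82, 98]
enqueue(3): queue = [62, 82, 98, 3]
enqueue(69): queue = [62, 82, 98, 3, 69]
enqueue(16): queue = [62, 82, 98, 3, 69, 16]
enqueue(28): queue = [62, 82, 98, 3, 69, 16, 28]
enqueue(53): queue = [62, 82, 98, 3, 69, 16, 28, 53]

Answer: 62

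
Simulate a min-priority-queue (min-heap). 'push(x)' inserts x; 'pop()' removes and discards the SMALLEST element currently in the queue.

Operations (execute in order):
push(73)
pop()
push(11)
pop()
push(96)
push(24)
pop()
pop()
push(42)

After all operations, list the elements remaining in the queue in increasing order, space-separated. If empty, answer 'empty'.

Answer: 42

Derivation:
push(73): heap contents = [73]
pop() → 73: heap contents = []
push(11): heap contents = [11]
pop() → 11: heap contents = []
push(96): heap contents = [96]
push(24): heap contents = [24, 96]
pop() → 24: heap contents = [96]
pop() → 96: heap contents = []
push(42): heap contents = [42]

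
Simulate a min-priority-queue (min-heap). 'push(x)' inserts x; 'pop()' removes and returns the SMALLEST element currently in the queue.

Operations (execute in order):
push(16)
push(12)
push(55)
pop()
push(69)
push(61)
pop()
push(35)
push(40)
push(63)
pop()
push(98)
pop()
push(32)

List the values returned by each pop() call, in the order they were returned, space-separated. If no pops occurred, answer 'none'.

push(16): heap contents = [16]
push(12): heap contents = [12, 16]
push(55): heap contents = [12, 16, 55]
pop() → 12: heap contents = [16, 55]
push(69): heap contents = [16, 55, 69]
push(61): heap contents = [16, 55, 61, 69]
pop() → 16: heap contents = [55, 61, 69]
push(35): heap contents = [35, 55, 61, 69]
push(40): heap contents = [35, 40, 55, 61, 69]
push(63): heap contents = [35, 40, 55, 61, 63, 69]
pop() → 35: heap contents = [40, 55, 61, 63, 69]
push(98): heap contents = [40, 55, 61, 63, 69, 98]
pop() → 40: heap contents = [55, 61, 63, 69, 98]
push(32): heap contents = [32, 55, 61, 63, 69, 98]

Answer: 12 16 35 40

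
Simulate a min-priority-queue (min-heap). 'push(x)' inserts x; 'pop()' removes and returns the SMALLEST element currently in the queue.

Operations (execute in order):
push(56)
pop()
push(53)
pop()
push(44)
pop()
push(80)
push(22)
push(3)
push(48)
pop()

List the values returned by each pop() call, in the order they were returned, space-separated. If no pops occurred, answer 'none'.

push(56): heap contents = [56]
pop() → 56: heap contents = []
push(53): heap contents = [53]
pop() → 53: heap contents = []
push(44): heap contents = [44]
pop() → 44: heap contents = []
push(80): heap contents = [80]
push(22): heap contents = [22, 80]
push(3): heap contents = [3, 22, 80]
push(48): heap contents = [3, 22, 48, 80]
pop() → 3: heap contents = [22, 48, 80]

Answer: 56 53 44 3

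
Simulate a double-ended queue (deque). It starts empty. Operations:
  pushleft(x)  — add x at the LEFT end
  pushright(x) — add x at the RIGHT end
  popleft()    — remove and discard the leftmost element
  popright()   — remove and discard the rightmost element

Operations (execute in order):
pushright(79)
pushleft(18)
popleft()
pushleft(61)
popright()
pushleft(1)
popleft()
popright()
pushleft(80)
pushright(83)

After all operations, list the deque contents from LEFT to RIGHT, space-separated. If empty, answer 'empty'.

Answer: 80 83

Derivation:
pushright(79): [79]
pushleft(18): [18, 79]
popleft(): [79]
pushleft(61): [61, 79]
popright(): [61]
pushleft(1): [1, 61]
popleft(): [61]
popright(): []
pushleft(80): [80]
pushright(83): [80, 83]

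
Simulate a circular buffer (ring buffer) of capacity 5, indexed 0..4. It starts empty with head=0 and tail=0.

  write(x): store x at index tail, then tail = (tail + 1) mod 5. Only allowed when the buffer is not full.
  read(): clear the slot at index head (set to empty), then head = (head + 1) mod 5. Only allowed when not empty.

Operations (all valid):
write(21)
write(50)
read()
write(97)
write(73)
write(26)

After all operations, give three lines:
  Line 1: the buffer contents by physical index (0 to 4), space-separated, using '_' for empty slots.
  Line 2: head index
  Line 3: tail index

Answer: _ 50 97 73 26
1
0

Derivation:
write(21): buf=[21 _ _ _ _], head=0, tail=1, size=1
write(50): buf=[21 50 _ _ _], head=0, tail=2, size=2
read(): buf=[_ 50 _ _ _], head=1, tail=2, size=1
write(97): buf=[_ 50 97 _ _], head=1, tail=3, size=2
write(73): buf=[_ 50 97 73 _], head=1, tail=4, size=3
write(26): buf=[_ 50 97 73 26], head=1, tail=0, size=4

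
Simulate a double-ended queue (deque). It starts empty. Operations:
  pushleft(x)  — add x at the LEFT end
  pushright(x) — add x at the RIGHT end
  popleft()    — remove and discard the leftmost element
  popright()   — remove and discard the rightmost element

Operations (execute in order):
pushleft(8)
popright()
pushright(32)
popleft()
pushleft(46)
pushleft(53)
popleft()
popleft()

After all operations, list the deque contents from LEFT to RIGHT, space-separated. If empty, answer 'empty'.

pushleft(8): [8]
popright(): []
pushright(32): [32]
popleft(): []
pushleft(46): [46]
pushleft(53): [53, 46]
popleft(): [46]
popleft(): []

Answer: empty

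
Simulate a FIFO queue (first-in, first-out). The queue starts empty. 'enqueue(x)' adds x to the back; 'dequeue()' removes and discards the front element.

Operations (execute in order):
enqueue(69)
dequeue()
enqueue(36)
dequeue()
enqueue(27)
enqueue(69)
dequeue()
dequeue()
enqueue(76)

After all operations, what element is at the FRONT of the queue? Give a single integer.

enqueue(69): queue = [69]
dequeue(): queue = []
enqueue(36): queue = [36]
dequeue(): queue = []
enqueue(27): queue = [27]
enqueue(69): queue = [27, 69]
dequeue(): queue = [69]
dequeue(): queue = []
enqueue(76): queue = [76]

Answer: 76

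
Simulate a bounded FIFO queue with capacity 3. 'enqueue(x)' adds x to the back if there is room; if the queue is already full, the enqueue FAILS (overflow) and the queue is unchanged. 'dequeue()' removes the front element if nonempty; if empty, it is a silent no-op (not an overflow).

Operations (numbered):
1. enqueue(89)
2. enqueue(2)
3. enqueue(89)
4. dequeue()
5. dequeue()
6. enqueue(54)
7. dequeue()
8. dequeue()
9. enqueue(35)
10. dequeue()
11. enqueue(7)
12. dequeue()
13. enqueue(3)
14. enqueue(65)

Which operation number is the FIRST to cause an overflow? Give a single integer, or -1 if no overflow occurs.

Answer: -1

Derivation:
1. enqueue(89): size=1
2. enqueue(2): size=2
3. enqueue(89): size=3
4. dequeue(): size=2
5. dequeue(): size=1
6. enqueue(54): size=2
7. dequeue(): size=1
8. dequeue(): size=0
9. enqueue(35): size=1
10. dequeue(): size=0
11. enqueue(7): size=1
12. dequeue(): size=0
13. enqueue(3): size=1
14. enqueue(65): size=2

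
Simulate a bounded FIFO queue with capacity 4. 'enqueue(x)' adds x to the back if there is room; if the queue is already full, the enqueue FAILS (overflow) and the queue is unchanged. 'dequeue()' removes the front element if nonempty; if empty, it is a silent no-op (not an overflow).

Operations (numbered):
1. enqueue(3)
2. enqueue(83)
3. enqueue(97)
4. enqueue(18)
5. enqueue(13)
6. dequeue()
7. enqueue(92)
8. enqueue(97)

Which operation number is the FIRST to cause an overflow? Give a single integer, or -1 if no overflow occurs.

Answer: 5

Derivation:
1. enqueue(3): size=1
2. enqueue(83): size=2
3. enqueue(97): size=3
4. enqueue(18): size=4
5. enqueue(13): size=4=cap → OVERFLOW (fail)
6. dequeue(): size=3
7. enqueue(92): size=4
8. enqueue(97): size=4=cap → OVERFLOW (fail)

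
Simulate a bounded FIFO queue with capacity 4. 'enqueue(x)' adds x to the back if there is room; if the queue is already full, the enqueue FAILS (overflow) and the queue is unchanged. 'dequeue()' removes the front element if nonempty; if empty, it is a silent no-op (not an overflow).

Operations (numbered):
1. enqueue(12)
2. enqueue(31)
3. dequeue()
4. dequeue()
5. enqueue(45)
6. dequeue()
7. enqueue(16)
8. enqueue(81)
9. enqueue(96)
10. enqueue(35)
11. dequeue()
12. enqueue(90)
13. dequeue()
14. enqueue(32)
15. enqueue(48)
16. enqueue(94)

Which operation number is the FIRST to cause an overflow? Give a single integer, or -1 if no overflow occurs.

Answer: 15

Derivation:
1. enqueue(12): size=1
2. enqueue(31): size=2
3. dequeue(): size=1
4. dequeue(): size=0
5. enqueue(45): size=1
6. dequeue(): size=0
7. enqueue(16): size=1
8. enqueue(81): size=2
9. enqueue(96): size=3
10. enqueue(35): size=4
11. dequeue(): size=3
12. enqueue(90): size=4
13. dequeue(): size=3
14. enqueue(32): size=4
15. enqueue(48): size=4=cap → OVERFLOW (fail)
16. enqueue(94): size=4=cap → OVERFLOW (fail)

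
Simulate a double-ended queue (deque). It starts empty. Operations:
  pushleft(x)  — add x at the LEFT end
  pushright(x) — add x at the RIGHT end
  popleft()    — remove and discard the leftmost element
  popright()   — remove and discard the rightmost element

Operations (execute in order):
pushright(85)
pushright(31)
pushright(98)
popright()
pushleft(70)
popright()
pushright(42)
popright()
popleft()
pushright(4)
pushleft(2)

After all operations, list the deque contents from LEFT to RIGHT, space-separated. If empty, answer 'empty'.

Answer: 2 85 4

Derivation:
pushright(85): [85]
pushright(31): [85, 31]
pushright(98): [85, 31, 98]
popright(): [85, 31]
pushleft(70): [70, 85, 31]
popright(): [70, 85]
pushright(42): [70, 85, 42]
popright(): [70, 85]
popleft(): [85]
pushright(4): [85, 4]
pushleft(2): [2, 85, 4]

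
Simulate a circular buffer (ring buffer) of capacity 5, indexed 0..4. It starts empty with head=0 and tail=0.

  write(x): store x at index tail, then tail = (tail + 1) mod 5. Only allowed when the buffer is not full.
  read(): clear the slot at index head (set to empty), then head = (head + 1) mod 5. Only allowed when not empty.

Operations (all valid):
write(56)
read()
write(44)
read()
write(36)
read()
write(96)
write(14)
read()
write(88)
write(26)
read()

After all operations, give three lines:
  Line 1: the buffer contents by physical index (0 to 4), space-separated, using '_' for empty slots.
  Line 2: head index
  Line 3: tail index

Answer: 88 26 _ _ _
0
2

Derivation:
write(56): buf=[56 _ _ _ _], head=0, tail=1, size=1
read(): buf=[_ _ _ _ _], head=1, tail=1, size=0
write(44): buf=[_ 44 _ _ _], head=1, tail=2, size=1
read(): buf=[_ _ _ _ _], head=2, tail=2, size=0
write(36): buf=[_ _ 36 _ _], head=2, tail=3, size=1
read(): buf=[_ _ _ _ _], head=3, tail=3, size=0
write(96): buf=[_ _ _ 96 _], head=3, tail=4, size=1
write(14): buf=[_ _ _ 96 14], head=3, tail=0, size=2
read(): buf=[_ _ _ _ 14], head=4, tail=0, size=1
write(88): buf=[88 _ _ _ 14], head=4, tail=1, size=2
write(26): buf=[88 26 _ _ 14], head=4, tail=2, size=3
read(): buf=[88 26 _ _ _], head=0, tail=2, size=2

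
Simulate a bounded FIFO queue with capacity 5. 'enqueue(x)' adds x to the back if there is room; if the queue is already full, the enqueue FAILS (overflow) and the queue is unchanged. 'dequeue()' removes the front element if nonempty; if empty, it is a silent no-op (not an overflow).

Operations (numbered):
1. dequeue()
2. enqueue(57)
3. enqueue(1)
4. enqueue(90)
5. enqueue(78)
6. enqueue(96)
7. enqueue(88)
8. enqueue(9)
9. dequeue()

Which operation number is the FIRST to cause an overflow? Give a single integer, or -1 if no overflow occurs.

1. dequeue(): empty, no-op, size=0
2. enqueue(57): size=1
3. enqueue(1): size=2
4. enqueue(90): size=3
5. enqueue(78): size=4
6. enqueue(96): size=5
7. enqueue(88): size=5=cap → OVERFLOW (fail)
8. enqueue(9): size=5=cap → OVERFLOW (fail)
9. dequeue(): size=4

Answer: 7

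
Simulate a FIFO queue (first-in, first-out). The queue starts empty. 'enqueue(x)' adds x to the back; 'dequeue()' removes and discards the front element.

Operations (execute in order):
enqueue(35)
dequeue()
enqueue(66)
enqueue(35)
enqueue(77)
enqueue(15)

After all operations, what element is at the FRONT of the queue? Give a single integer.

Answer: 66

Derivation:
enqueue(35): queue = [35]
dequeue(): queue = []
enqueue(66): queue = [66]
enqueue(35): queue = [66, 35]
enqueue(77): queue = [66, 35, 77]
enqueue(15): queue = [66, 35, 77, 15]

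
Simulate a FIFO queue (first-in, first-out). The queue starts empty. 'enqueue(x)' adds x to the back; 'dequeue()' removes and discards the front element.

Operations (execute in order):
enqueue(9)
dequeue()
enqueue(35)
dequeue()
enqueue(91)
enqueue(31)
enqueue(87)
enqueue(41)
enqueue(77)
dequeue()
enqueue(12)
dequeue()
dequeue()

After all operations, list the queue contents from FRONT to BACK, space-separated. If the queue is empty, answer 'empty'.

Answer: 41 77 12

Derivation:
enqueue(9): [9]
dequeue(): []
enqueue(35): [35]
dequeue(): []
enqueue(91): [91]
enqueue(31): [91, 31]
enqueue(87): [91, 31, 87]
enqueue(41): [91, 31, 87, 41]
enqueue(77): [91, 31, 87, 41, 77]
dequeue(): [31, 87, 41, 77]
enqueue(12): [31, 87, 41, 77, 12]
dequeue(): [87, 41, 77, 12]
dequeue(): [41, 77, 12]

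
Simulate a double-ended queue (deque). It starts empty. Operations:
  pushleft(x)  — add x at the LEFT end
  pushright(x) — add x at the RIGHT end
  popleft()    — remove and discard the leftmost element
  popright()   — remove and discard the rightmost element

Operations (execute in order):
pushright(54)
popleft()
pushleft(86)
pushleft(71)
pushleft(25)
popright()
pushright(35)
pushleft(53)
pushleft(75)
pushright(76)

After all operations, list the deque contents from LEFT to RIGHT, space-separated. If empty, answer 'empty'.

pushright(54): [54]
popleft(): []
pushleft(86): [86]
pushleft(71): [71, 86]
pushleft(25): [25, 71, 86]
popright(): [25, 71]
pushright(35): [25, 71, 35]
pushleft(53): [53, 25, 71, 35]
pushleft(75): [75, 53, 25, 71, 35]
pushright(76): [75, 53, 25, 71, 35, 76]

Answer: 75 53 25 71 35 76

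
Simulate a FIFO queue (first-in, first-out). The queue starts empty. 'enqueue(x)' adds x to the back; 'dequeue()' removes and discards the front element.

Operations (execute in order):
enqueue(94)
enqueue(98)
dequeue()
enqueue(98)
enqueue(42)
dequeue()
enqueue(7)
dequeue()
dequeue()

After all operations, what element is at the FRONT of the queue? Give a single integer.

Answer: 7

Derivation:
enqueue(94): queue = [94]
enqueue(98): queue = [94, 98]
dequeue(): queue = [98]
enqueue(98): queue = [98, 98]
enqueue(42): queue = [98, 98, 42]
dequeue(): queue = [98, 42]
enqueue(7): queue = [98, 42, 7]
dequeue(): queue = [42, 7]
dequeue(): queue = [7]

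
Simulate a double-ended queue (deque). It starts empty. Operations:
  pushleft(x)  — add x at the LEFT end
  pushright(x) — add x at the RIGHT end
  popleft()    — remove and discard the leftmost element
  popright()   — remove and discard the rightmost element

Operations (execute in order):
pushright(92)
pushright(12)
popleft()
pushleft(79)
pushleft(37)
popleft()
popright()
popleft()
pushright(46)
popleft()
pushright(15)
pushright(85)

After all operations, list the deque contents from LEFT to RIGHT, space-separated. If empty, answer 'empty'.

Answer: 15 85

Derivation:
pushright(92): [92]
pushright(12): [92, 12]
popleft(): [12]
pushleft(79): [79, 12]
pushleft(37): [37, 79, 12]
popleft(): [79, 12]
popright(): [79]
popleft(): []
pushright(46): [46]
popleft(): []
pushright(15): [15]
pushright(85): [15, 85]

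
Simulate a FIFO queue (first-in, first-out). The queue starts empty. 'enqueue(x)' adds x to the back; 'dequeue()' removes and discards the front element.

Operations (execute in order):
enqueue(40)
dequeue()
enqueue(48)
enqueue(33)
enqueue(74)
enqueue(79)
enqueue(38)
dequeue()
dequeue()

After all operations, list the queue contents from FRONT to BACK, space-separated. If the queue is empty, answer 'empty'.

Answer: 74 79 38

Derivation:
enqueue(40): [40]
dequeue(): []
enqueue(48): [48]
enqueue(33): [48, 33]
enqueue(74): [48, 33, 74]
enqueue(79): [48, 33, 74, 79]
enqueue(38): [48, 33, 74, 79, 38]
dequeue(): [33, 74, 79, 38]
dequeue(): [74, 79, 38]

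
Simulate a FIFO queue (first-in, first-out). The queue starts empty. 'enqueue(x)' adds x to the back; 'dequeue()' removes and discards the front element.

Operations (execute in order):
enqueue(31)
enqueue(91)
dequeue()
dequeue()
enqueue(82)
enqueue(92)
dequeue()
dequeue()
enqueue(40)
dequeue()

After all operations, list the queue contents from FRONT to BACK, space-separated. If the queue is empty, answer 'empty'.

enqueue(31): [31]
enqueue(91): [31, 91]
dequeue(): [91]
dequeue(): []
enqueue(82): [82]
enqueue(92): [82, 92]
dequeue(): [92]
dequeue(): []
enqueue(40): [40]
dequeue(): []

Answer: empty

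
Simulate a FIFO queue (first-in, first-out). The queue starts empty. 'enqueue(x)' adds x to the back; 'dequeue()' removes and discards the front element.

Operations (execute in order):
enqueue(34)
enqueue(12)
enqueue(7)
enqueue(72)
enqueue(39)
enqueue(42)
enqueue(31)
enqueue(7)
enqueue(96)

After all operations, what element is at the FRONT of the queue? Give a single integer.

enqueue(34): queue = [34]
enqueue(12): queue = [34, 12]
enqueue(7): queue = [34, 12, 7]
enqueue(72): queue = [34, 12, 7, 72]
enqueue(39): queue = [34, 12, 7, 72, 39]
enqueue(42): queue = [34, 12, 7, 72, 39, 42]
enqueue(31): queue = [34, 12, 7, 72, 39, 42, 31]
enqueue(7): queue = [34, 12, 7, 72, 39, 42, 31, 7]
enqueue(96): queue = [34, 12, 7, 72, 39, 42, 31, 7, 96]

Answer: 34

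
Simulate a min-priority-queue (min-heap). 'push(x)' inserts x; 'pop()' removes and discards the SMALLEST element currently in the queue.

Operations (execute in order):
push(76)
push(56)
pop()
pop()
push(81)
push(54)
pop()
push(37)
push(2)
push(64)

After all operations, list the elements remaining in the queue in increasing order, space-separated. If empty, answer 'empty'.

Answer: 2 37 64 81

Derivation:
push(76): heap contents = [76]
push(56): heap contents = [56, 76]
pop() → 56: heap contents = [76]
pop() → 76: heap contents = []
push(81): heap contents = [81]
push(54): heap contents = [54, 81]
pop() → 54: heap contents = [81]
push(37): heap contents = [37, 81]
push(2): heap contents = [2, 37, 81]
push(64): heap contents = [2, 37, 64, 81]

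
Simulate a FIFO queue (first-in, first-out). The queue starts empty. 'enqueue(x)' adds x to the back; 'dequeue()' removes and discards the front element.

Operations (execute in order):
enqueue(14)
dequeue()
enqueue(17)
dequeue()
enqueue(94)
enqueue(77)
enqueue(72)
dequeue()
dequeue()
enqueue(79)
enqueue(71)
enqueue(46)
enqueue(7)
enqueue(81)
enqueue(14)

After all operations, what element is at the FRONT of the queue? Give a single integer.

Answer: 72

Derivation:
enqueue(14): queue = [14]
dequeue(): queue = []
enqueue(17): queue = [17]
dequeue(): queue = []
enqueue(94): queue = [94]
enqueue(77): queue = [94, 77]
enqueue(72): queue = [94, 77, 72]
dequeue(): queue = [77, 72]
dequeue(): queue = [72]
enqueue(79): queue = [72, 79]
enqueue(71): queue = [72, 79, 71]
enqueue(46): queue = [72, 79, 71, 46]
enqueue(7): queue = [72, 79, 71, 46, 7]
enqueue(81): queue = [72, 79, 71, 46, 7, 81]
enqueue(14): queue = [72, 79, 71, 46, 7, 81, 14]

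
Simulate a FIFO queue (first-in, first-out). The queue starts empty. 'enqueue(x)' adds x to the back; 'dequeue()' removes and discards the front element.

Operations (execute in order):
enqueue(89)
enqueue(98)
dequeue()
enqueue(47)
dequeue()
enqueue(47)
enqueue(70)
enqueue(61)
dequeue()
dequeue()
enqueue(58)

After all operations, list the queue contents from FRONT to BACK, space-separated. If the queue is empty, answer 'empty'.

enqueue(89): [89]
enqueue(98): [89, 98]
dequeue(): [98]
enqueue(47): [98, 47]
dequeue(): [47]
enqueue(47): [47, 47]
enqueue(70): [47, 47, 70]
enqueue(61): [47, 47, 70, 61]
dequeue(): [47, 70, 61]
dequeue(): [70, 61]
enqueue(58): [70, 61, 58]

Answer: 70 61 58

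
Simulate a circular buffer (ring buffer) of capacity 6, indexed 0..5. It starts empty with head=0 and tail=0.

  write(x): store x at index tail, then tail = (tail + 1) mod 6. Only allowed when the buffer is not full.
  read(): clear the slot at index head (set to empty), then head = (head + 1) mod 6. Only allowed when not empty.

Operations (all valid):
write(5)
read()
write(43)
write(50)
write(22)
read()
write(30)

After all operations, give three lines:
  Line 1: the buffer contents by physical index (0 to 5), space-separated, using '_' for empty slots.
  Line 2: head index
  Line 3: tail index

Answer: _ _ 50 22 30 _
2
5

Derivation:
write(5): buf=[5 _ _ _ _ _], head=0, tail=1, size=1
read(): buf=[_ _ _ _ _ _], head=1, tail=1, size=0
write(43): buf=[_ 43 _ _ _ _], head=1, tail=2, size=1
write(50): buf=[_ 43 50 _ _ _], head=1, tail=3, size=2
write(22): buf=[_ 43 50 22 _ _], head=1, tail=4, size=3
read(): buf=[_ _ 50 22 _ _], head=2, tail=4, size=2
write(30): buf=[_ _ 50 22 30 _], head=2, tail=5, size=3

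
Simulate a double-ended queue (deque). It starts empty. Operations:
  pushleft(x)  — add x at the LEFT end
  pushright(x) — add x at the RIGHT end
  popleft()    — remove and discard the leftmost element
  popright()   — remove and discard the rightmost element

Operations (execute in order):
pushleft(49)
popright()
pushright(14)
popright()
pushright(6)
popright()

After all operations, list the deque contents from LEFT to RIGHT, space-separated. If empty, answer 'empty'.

Answer: empty

Derivation:
pushleft(49): [49]
popright(): []
pushright(14): [14]
popright(): []
pushright(6): [6]
popright(): []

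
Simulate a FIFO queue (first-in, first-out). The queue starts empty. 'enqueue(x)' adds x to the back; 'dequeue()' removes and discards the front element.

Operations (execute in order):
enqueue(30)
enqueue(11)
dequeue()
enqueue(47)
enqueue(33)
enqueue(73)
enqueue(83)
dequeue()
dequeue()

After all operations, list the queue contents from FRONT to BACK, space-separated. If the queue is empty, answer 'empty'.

Answer: 33 73 83

Derivation:
enqueue(30): [30]
enqueue(11): [30, 11]
dequeue(): [11]
enqueue(47): [11, 47]
enqueue(33): [11, 47, 33]
enqueue(73): [11, 47, 33, 73]
enqueue(83): [11, 47, 33, 73, 83]
dequeue(): [47, 33, 73, 83]
dequeue(): [33, 73, 83]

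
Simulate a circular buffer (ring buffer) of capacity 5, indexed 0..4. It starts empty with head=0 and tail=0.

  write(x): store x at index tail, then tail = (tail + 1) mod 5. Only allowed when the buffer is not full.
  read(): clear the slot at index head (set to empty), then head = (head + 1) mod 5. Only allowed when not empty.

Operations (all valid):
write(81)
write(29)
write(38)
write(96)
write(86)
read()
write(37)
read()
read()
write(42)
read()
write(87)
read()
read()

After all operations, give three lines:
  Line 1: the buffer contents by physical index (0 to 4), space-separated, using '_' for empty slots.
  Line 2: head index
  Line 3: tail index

write(81): buf=[81 _ _ _ _], head=0, tail=1, size=1
write(29): buf=[81 29 _ _ _], head=0, tail=2, size=2
write(38): buf=[81 29 38 _ _], head=0, tail=3, size=3
write(96): buf=[81 29 38 96 _], head=0, tail=4, size=4
write(86): buf=[81 29 38 96 86], head=0, tail=0, size=5
read(): buf=[_ 29 38 96 86], head=1, tail=0, size=4
write(37): buf=[37 29 38 96 86], head=1, tail=1, size=5
read(): buf=[37 _ 38 96 86], head=2, tail=1, size=4
read(): buf=[37 _ _ 96 86], head=3, tail=1, size=3
write(42): buf=[37 42 _ 96 86], head=3, tail=2, size=4
read(): buf=[37 42 _ _ 86], head=4, tail=2, size=3
write(87): buf=[37 42 87 _ 86], head=4, tail=3, size=4
read(): buf=[37 42 87 _ _], head=0, tail=3, size=3
read(): buf=[_ 42 87 _ _], head=1, tail=3, size=2

Answer: _ 42 87 _ _
1
3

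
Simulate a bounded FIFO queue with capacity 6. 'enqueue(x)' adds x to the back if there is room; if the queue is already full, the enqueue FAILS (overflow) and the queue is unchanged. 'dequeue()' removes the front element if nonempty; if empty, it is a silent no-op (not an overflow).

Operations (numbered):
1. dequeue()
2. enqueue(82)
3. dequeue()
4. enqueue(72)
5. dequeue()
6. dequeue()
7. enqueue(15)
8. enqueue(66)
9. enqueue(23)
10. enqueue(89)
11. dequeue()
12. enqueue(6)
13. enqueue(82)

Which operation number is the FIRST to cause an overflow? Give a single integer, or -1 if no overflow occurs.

Answer: -1

Derivation:
1. dequeue(): empty, no-op, size=0
2. enqueue(82): size=1
3. dequeue(): size=0
4. enqueue(72): size=1
5. dequeue(): size=0
6. dequeue(): empty, no-op, size=0
7. enqueue(15): size=1
8. enqueue(66): size=2
9. enqueue(23): size=3
10. enqueue(89): size=4
11. dequeue(): size=3
12. enqueue(6): size=4
13. enqueue(82): size=5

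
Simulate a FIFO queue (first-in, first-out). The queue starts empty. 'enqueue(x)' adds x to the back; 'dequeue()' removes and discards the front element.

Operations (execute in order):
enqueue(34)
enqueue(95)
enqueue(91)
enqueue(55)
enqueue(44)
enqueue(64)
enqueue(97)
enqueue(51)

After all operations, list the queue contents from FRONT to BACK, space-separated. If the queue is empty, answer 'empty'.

Answer: 34 95 91 55 44 64 97 51

Derivation:
enqueue(34): [34]
enqueue(95): [34, 95]
enqueue(91): [34, 95, 91]
enqueue(55): [34, 95, 91, 55]
enqueue(44): [34, 95, 91, 55, 44]
enqueue(64): [34, 95, 91, 55, 44, 64]
enqueue(97): [34, 95, 91, 55, 44, 64, 97]
enqueue(51): [34, 95, 91, 55, 44, 64, 97, 51]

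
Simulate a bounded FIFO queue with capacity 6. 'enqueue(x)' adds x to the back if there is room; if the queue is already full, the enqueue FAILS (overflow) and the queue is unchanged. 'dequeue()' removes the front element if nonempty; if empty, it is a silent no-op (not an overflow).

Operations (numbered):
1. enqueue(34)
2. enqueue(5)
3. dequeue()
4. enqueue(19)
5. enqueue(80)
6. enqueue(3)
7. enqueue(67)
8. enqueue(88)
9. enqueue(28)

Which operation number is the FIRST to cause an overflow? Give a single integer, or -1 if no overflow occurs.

Answer: 9

Derivation:
1. enqueue(34): size=1
2. enqueue(5): size=2
3. dequeue(): size=1
4. enqueue(19): size=2
5. enqueue(80): size=3
6. enqueue(3): size=4
7. enqueue(67): size=5
8. enqueue(88): size=6
9. enqueue(28): size=6=cap → OVERFLOW (fail)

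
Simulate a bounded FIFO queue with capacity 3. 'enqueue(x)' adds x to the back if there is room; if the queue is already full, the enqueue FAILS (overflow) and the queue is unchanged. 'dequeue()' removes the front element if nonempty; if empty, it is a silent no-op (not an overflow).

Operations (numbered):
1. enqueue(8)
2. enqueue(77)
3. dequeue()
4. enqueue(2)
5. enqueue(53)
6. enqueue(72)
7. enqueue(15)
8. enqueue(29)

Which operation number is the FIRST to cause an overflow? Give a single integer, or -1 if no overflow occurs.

Answer: 6

Derivation:
1. enqueue(8): size=1
2. enqueue(77): size=2
3. dequeue(): size=1
4. enqueue(2): size=2
5. enqueue(53): size=3
6. enqueue(72): size=3=cap → OVERFLOW (fail)
7. enqueue(15): size=3=cap → OVERFLOW (fail)
8. enqueue(29): size=3=cap → OVERFLOW (fail)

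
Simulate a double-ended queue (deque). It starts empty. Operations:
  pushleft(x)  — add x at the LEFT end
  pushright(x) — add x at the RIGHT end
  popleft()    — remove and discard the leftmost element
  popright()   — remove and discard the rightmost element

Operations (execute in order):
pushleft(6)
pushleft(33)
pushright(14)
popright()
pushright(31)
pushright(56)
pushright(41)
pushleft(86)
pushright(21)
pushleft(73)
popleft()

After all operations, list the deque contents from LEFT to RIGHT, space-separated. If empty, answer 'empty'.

Answer: 86 33 6 31 56 41 21

Derivation:
pushleft(6): [6]
pushleft(33): [33, 6]
pushright(14): [33, 6, 14]
popright(): [33, 6]
pushright(31): [33, 6, 31]
pushright(56): [33, 6, 31, 56]
pushright(41): [33, 6, 31, 56, 41]
pushleft(86): [86, 33, 6, 31, 56, 41]
pushright(21): [86, 33, 6, 31, 56, 41, 21]
pushleft(73): [73, 86, 33, 6, 31, 56, 41, 21]
popleft(): [86, 33, 6, 31, 56, 41, 21]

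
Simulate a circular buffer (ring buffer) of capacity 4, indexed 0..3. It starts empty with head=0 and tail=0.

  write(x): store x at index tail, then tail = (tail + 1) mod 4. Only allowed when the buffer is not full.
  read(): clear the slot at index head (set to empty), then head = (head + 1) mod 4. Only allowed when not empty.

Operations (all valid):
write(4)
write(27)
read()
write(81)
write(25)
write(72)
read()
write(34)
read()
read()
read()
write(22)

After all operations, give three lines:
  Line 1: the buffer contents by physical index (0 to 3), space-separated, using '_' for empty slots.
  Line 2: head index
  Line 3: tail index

Answer: _ 34 22 _
1
3

Derivation:
write(4): buf=[4 _ _ _], head=0, tail=1, size=1
write(27): buf=[4 27 _ _], head=0, tail=2, size=2
read(): buf=[_ 27 _ _], head=1, tail=2, size=1
write(81): buf=[_ 27 81 _], head=1, tail=3, size=2
write(25): buf=[_ 27 81 25], head=1, tail=0, size=3
write(72): buf=[72 27 81 25], head=1, tail=1, size=4
read(): buf=[72 _ 81 25], head=2, tail=1, size=3
write(34): buf=[72 34 81 25], head=2, tail=2, size=4
read(): buf=[72 34 _ 25], head=3, tail=2, size=3
read(): buf=[72 34 _ _], head=0, tail=2, size=2
read(): buf=[_ 34 _ _], head=1, tail=2, size=1
write(22): buf=[_ 34 22 _], head=1, tail=3, size=2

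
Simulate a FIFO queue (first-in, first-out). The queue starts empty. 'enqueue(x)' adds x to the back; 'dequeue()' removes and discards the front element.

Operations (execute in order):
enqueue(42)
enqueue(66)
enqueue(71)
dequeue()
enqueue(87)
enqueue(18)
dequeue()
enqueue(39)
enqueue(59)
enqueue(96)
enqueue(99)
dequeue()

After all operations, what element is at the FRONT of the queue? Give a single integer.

Answer: 87

Derivation:
enqueue(42): queue = [42]
enqueue(66): queue = [42, 66]
enqueue(71): queue = [42, 66, 71]
dequeue(): queue = [66, 71]
enqueue(87): queue = [66, 71, 87]
enqueue(18): queue = [66, 71, 87, 18]
dequeue(): queue = [71, 87, 18]
enqueue(39): queue = [71, 87, 18, 39]
enqueue(59): queue = [71, 87, 18, 39, 59]
enqueue(96): queue = [71, 87, 18, 39, 59, 96]
enqueue(99): queue = [71, 87, 18, 39, 59, 96, 99]
dequeue(): queue = [87, 18, 39, 59, 96, 99]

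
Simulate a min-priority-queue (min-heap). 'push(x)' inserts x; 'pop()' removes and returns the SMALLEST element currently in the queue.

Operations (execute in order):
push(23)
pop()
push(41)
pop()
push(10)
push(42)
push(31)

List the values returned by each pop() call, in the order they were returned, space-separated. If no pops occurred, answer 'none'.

Answer: 23 41

Derivation:
push(23): heap contents = [23]
pop() → 23: heap contents = []
push(41): heap contents = [41]
pop() → 41: heap contents = []
push(10): heap contents = [10]
push(42): heap contents = [10, 42]
push(31): heap contents = [10, 31, 42]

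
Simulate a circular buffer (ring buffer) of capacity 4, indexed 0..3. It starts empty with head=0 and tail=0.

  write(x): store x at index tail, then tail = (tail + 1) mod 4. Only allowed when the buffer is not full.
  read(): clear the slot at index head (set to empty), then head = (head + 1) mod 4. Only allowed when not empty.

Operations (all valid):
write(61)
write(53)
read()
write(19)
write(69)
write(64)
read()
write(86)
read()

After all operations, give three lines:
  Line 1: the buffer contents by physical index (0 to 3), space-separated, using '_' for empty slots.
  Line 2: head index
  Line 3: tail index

Answer: 64 86 _ 69
3
2

Derivation:
write(61): buf=[61 _ _ _], head=0, tail=1, size=1
write(53): buf=[61 53 _ _], head=0, tail=2, size=2
read(): buf=[_ 53 _ _], head=1, tail=2, size=1
write(19): buf=[_ 53 19 _], head=1, tail=3, size=2
write(69): buf=[_ 53 19 69], head=1, tail=0, size=3
write(64): buf=[64 53 19 69], head=1, tail=1, size=4
read(): buf=[64 _ 19 69], head=2, tail=1, size=3
write(86): buf=[64 86 19 69], head=2, tail=2, size=4
read(): buf=[64 86 _ 69], head=3, tail=2, size=3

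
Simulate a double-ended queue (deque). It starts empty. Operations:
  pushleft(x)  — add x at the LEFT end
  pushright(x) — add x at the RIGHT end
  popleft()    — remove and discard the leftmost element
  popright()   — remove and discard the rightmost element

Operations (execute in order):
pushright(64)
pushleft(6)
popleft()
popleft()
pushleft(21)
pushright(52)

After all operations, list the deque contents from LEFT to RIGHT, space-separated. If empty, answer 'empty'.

pushright(64): [64]
pushleft(6): [6, 64]
popleft(): [64]
popleft(): []
pushleft(21): [21]
pushright(52): [21, 52]

Answer: 21 52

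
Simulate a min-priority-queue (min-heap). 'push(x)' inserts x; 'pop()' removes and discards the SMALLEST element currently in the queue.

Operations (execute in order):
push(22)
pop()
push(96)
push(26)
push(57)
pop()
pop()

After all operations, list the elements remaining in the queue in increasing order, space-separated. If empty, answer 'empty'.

push(22): heap contents = [22]
pop() → 22: heap contents = []
push(96): heap contents = [96]
push(26): heap contents = [26, 96]
push(57): heap contents = [26, 57, 96]
pop() → 26: heap contents = [57, 96]
pop() → 57: heap contents = [96]

Answer: 96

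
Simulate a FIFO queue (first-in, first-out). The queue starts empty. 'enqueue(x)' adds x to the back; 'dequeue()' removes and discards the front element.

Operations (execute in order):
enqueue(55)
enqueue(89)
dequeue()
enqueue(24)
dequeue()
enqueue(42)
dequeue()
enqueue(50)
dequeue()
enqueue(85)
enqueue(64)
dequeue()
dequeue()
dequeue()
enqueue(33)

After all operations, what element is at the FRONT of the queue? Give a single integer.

Answer: 33

Derivation:
enqueue(55): queue = [55]
enqueue(89): queue = [55, 89]
dequeue(): queue = [89]
enqueue(24): queue = [89, 24]
dequeue(): queue = [24]
enqueue(42): queue = [24, 42]
dequeue(): queue = [42]
enqueue(50): queue = [42, 50]
dequeue(): queue = [50]
enqueue(85): queue = [50, 85]
enqueue(64): queue = [50, 85, 64]
dequeue(): queue = [85, 64]
dequeue(): queue = [64]
dequeue(): queue = []
enqueue(33): queue = [33]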